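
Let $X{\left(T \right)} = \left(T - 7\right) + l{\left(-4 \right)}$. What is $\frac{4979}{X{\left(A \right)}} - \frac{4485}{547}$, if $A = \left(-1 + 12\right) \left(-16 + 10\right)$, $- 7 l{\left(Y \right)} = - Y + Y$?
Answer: $- \frac{3050918}{39931} \approx -76.405$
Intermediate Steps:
$l{\left(Y \right)} = 0$ ($l{\left(Y \right)} = - \frac{- Y + Y}{7} = \left(- \frac{1}{7}\right) 0 = 0$)
$A = -66$ ($A = 11 \left(-6\right) = -66$)
$X{\left(T \right)} = -7 + T$ ($X{\left(T \right)} = \left(T - 7\right) + 0 = \left(-7 + T\right) + 0 = -7 + T$)
$\frac{4979}{X{\left(A \right)}} - \frac{4485}{547} = \frac{4979}{-7 - 66} - \frac{4485}{547} = \frac{4979}{-73} - \frac{4485}{547} = 4979 \left(- \frac{1}{73}\right) - \frac{4485}{547} = - \frac{4979}{73} - \frac{4485}{547} = - \frac{3050918}{39931}$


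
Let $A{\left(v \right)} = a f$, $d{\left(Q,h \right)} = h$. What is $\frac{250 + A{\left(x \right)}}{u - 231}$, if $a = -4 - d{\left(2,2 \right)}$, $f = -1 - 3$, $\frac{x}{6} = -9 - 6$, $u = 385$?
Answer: $\frac{137}{77} \approx 1.7792$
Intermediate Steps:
$x = -90$ ($x = 6 \left(-9 - 6\right) = 6 \left(-15\right) = -90$)
$f = -4$
$a = -6$ ($a = -4 - 2 = -6$)
$A{\left(v \right)} = 24$ ($A{\left(v \right)} = \left(-6\right) \left(-4\right) = 24$)
$\frac{250 + A{\left(x \right)}}{u - 231} = \frac{250 + 24}{385 - 231} = \frac{274}{154} = 274 \cdot \frac{1}{154} = \frac{137}{77}$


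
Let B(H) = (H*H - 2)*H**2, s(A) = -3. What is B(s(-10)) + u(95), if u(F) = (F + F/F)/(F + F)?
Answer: 6033/95 ≈ 63.505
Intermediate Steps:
B(H) = H**2*(-2 + H**2) (B(H) = (H**2 - 2)*H**2 = (-2 + H**2)*H**2 = H**2*(-2 + H**2))
u(F) = (1 + F)/(2*F) (u(F) = (F + 1)/((2*F)) = (1 + F)*(1/(2*F)) = (1 + F)/(2*F))
B(s(-10)) + u(95) = (-3)**2*(-2 + (-3)**2) + (1/2)*(1 + 95)/95 = 9*(-2 + 9) + (1/2)*(1/95)*96 = 9*7 + 48/95 = 63 + 48/95 = 6033/95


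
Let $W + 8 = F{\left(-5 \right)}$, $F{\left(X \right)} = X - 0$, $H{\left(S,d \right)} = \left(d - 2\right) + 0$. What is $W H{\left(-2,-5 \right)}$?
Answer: $91$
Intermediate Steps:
$H{\left(S,d \right)} = -2 + d$ ($H{\left(S,d \right)} = \left(-2 + d\right) + 0 = -2 + d$)
$F{\left(X \right)} = X$ ($F{\left(X \right)} = X + 0 = X$)
$W = -13$ ($W = -8 - 5 = -13$)
$W H{\left(-2,-5 \right)} = - 13 \left(-2 - 5\right) = \left(-13\right) \left(-7\right) = 91$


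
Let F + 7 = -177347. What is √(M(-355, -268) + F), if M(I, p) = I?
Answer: I*√177709 ≈ 421.56*I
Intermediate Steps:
F = -177354 (F = -7 - 177347 = -177354)
√(M(-355, -268) + F) = √(-355 - 177354) = √(-177709) = I*√177709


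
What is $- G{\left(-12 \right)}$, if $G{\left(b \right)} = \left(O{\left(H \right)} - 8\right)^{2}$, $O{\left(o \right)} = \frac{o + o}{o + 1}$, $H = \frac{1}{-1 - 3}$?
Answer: $- \frac{676}{9} \approx -75.111$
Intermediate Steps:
$H = - \frac{1}{4}$ ($H = \frac{1}{-4} = - \frac{1}{4} \approx -0.25$)
$O{\left(o \right)} = \frac{2 o}{1 + o}$
$G{\left(b \right)} = \frac{676}{9}$ ($G{\left(b \right)} = \left(2 \left(- \frac{1}{4}\right) \frac{1}{1 - \frac{1}{4}} - 8\right)^{2} = \left(2 \left(- \frac{1}{4}\right) \frac{1}{\frac{3}{4}} - 8\right)^{2} = \left(2 \left(- \frac{1}{4}\right) \frac{4}{3} - 8\right)^{2} = \left(- \frac{2}{3} - 8\right)^{2} = \left(- \frac{26}{3}\right)^{2} = \frac{676}{9}$)
$- G{\left(-12 \right)} = \left(-1\right) \frac{676}{9} = - \frac{676}{9}$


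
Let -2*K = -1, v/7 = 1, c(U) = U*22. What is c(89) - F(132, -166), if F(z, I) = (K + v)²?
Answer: 7607/4 ≈ 1901.8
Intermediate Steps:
c(U) = 22*U
v = 7 (v = 7*1 = 7)
K = ½ (K = -½*(-1) = ½ ≈ 0.50000)
F(z, I) = 225/4 (F(z, I) = (½ + 7)² = (15/2)² = 225/4)
c(89) - F(132, -166) = 22*89 - 1*225/4 = 1958 - 225/4 = 7607/4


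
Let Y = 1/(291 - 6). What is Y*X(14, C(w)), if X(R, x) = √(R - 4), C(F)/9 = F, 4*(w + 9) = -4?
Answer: √10/285 ≈ 0.011096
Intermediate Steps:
w = -10 (w = -9 + (¼)*(-4) = -9 - 1 = -10)
C(F) = 9*F
X(R, x) = √(-4 + R)
Y = 1/285 ≈ 0.0035088
Y*X(14, C(w)) = √(-4 + 14)/285 = √10/285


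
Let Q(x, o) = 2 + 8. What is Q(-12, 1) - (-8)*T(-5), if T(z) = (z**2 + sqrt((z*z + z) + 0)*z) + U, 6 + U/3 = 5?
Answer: 186 - 80*sqrt(5) ≈ 7.1146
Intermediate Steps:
U = -3 (U = -18 + 3*5 = -18 + 15 = -3)
Q(x, o) = 10
T(z) = -3 + z**2 + z*sqrt(z + z**2) (T(z) = (z**2 + sqrt((z*z + z) + 0)*z) - 3 = (z**2 + sqrt((z**2 + z) + 0)*z) - 3 = (z**2 + sqrt((z + z**2) + 0)*z) - 3 = (z**2 + sqrt(z + z**2)*z) - 3 = (z**2 + z*sqrt(z + z**2)) - 3 = -3 + z**2 + z*sqrt(z + z**2))
Q(-12, 1) - (-8)*T(-5) = 10 - (-8)*(-3 + (-5)**2 - 5*2*sqrt(5)) = 10 - (-8)*(-3 + 25 - 5*2*sqrt(5)) = 10 - (-8)*(-3 + 25 - 10*sqrt(5)) = 10 - (-8)*(22 - 10*sqrt(5)) = 10 - (-176 + 80*sqrt(5)) = 10 + (176 - 80*sqrt(5)) = 186 - 80*sqrt(5)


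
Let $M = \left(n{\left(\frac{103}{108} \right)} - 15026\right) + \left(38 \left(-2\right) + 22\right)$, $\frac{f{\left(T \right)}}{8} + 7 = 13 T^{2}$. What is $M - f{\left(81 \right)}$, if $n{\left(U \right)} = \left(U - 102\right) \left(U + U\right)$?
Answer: $- \frac{4068174215}{5832} \approx -6.9756 \cdot 10^{5}$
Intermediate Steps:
$n{\left(U \right)} = 2 U \left(-102 + U\right)$ ($n{\left(U \right)} = \left(-102 + U\right) 2 U = 2 U \left(-102 + U\right)$)
$f{\left(T \right)} = -56 + 104 T^{2}$ ($f{\left(T \right)} = -56 + 8 \cdot 13 T^{2} = -56 + 104 T^{2}$)
$M = - \frac{89070599}{5832}$ ($M = \left(2 \cdot \frac{103}{108} \left(-102 + \frac{103}{108}\right) - 15026\right) + \left(38 \left(-2\right) + 22\right) = \left(2 \cdot 103 \cdot \frac{1}{108} \left(-102 + 103 \cdot \frac{1}{108}\right) - 15026\right) + \left(-76 + 22\right) = \left(2 \cdot \frac{103}{108} \left(-102 + \frac{103}{108}\right) - 15026\right) - 54 = \left(2 \cdot \frac{103}{108} \left(- \frac{10913}{108}\right) - 15026\right) - 54 = \left(- \frac{1124039}{5832} - 15026\right) - 54 = - \frac{88755671}{5832} - 54 = - \frac{89070599}{5832} \approx -15273.0$)
$M - f{\left(81 \right)} = - \frac{89070599}{5832} - \left(-56 + 104 \cdot 81^{2}\right) = - \frac{89070599}{5832} - \left(-56 + 104 \cdot 6561\right) = - \frac{89070599}{5832} - \left(-56 + 682344\right) = - \frac{89070599}{5832} - 682288 = - \frac{4068174215}{5832}$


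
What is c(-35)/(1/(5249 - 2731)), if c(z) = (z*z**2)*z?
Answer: 3778573750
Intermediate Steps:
c(z) = z**4 (c(z) = z**3*z = z**4)
c(-35)/(1/(5249 - 2731)) = (-35)**4/(1/(5249 - 2731)) = 1500625/(1/2518) = 1500625*2518 = 3778573750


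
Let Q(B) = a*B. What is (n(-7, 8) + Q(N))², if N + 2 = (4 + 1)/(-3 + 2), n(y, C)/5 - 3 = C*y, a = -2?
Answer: 63001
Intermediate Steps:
n(y, C) = 15 + 5*C*y (n(y, C) = 15 + 5*(C*y) = 15 + 5*C*y)
N = -7 (N = -2 + (4 + 1)/(-3 + 2) = -2 + 5/(-1) = -2 + 5*(-1) = -2 - 5 = -7)
Q(B) = -2*B
(n(-7, 8) + Q(N))² = ((15 + 5*8*(-7)) - 2*(-7))² = ((15 - 280) + 14)² = (-265 + 14)² = (-251)² = 63001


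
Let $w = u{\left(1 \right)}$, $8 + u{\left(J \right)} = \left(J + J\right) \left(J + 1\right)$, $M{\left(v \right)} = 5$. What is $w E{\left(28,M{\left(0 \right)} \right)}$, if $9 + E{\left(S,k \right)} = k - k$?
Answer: $36$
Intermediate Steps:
$u{\left(J \right)} = -8 + 2 J \left(1 + J\right)$ ($u{\left(J \right)} = -8 + \left(J + J\right) \left(J + 1\right) = -8 + 2 J \left(1 + J\right)$)
$E{\left(S,k \right)} = -9$ ($E{\left(S,k \right)} = -9 + \left(k - k\right) = -9 + 0 = -9$)
$w = -4$ ($w = -8 + 2 \cdot 1 + 2 \cdot 1^{2} = -8 + 2 + 2 \cdot 1 = -8 + 2 + 2 = -4$)
$w E{\left(28,M{\left(0 \right)} \right)} = \left(-4\right) \left(-9\right) = 36$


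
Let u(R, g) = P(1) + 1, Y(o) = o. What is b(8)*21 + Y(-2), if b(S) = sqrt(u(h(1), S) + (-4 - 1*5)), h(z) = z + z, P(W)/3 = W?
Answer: -2 + 21*I*sqrt(5) ≈ -2.0 + 46.957*I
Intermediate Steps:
P(W) = 3*W
h(z) = 2*z
u(R, g) = 4 (u(R, g) = 3*1 + 1 = 3 + 1 = 4)
b(S) = I*sqrt(5) (b(S) = sqrt(4 + (-4 - 1*5)) = sqrt(4 + (-4 - 5)) = sqrt(4 - 9) = sqrt(-5) = I*sqrt(5))
b(8)*21 + Y(-2) = (I*sqrt(5))*21 - 2 = 21*I*sqrt(5) - 2 = -2 + 21*I*sqrt(5)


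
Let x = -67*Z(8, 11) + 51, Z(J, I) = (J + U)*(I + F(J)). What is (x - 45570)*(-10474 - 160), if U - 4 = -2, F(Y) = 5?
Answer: 598045526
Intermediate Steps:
U = 2 (U = 4 - 2 = 2)
Z(J, I) = (2 + J)*(5 + I) (Z(J, I) = (J + 2)*(I + 5) = (2 + J)*(5 + I))
x = -10669 (x = -67*(10 + 2*11 + 5*8 + 11*8) + 51 = -67*(10 + 22 + 40 + 88) + 51 = -67*160 + 51 = -10720 + 51 = -10669)
(x - 45570)*(-10474 - 160) = (-10669 - 45570)*(-10474 - 160) = -56239*(-10634) = 598045526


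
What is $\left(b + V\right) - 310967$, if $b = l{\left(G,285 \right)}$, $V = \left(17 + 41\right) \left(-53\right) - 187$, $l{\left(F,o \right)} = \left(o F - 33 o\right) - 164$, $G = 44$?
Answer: $-311257$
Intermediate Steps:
$l{\left(F,o \right)} = -164 - 33 o + F o$ ($l{\left(F,o \right)} = \left(F o - 33 o\right) - 164 = \left(- 33 o + F o\right) - 164 = -164 - 33 o + F o$)
$V = -3261$ ($V = 58 \left(-53\right) - 187 = -3074 - 187 = -3261$)
$b = 2971$ ($b = -164 - 9405 + 44 \cdot 285 = -164 - 9405 + 12540 = 2971$)
$\left(b + V\right) - 310967 = \left(2971 - 3261\right) - 310967 = -290 - 310967 = -311257$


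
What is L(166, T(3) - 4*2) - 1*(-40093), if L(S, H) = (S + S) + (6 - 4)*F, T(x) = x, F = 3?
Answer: 40431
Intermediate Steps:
L(S, H) = 6 + 2*S (L(S, H) = (S + S) + (6 - 4)*3 = 2*S + 2*3 = 2*S + 6 = 6 + 2*S)
L(166, T(3) - 4*2) - 1*(-40093) = (6 + 2*166) - 1*(-40093) = (6 + 332) + 40093 = 338 + 40093 = 40431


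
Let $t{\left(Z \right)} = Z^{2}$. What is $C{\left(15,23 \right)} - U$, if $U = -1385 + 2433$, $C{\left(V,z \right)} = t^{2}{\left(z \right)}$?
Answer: $278793$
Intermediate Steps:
$C{\left(V,z \right)} = z^{4}$ ($C{\left(V,z \right)} = \left(z^{2}\right)^{2} = z^{4}$)
$U = 1048$
$C{\left(15,23 \right)} - U = 23^{4} - 1048 = 279841 - 1048 = 278793$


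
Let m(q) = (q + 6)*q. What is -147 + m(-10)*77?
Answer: 2933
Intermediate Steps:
m(q) = q*(6 + q) (m(q) = (6 + q)*q = q*(6 + q))
-147 + m(-10)*77 = -147 - 10*(6 - 10)*77 = -147 - 10*(-4)*77 = -147 + 40*77 = -147 + 3080 = 2933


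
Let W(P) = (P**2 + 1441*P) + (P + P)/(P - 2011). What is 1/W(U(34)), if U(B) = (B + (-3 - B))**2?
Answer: 1001/13063041 ≈ 7.6628e-5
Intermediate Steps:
U(B) = 9 (U(B) = (-3)**2 = 9)
W(P) = P**2 + 1441*P + 2*P/(-2011 + P) (W(P) = (P**2 + 1441*P) + (2*P)/(-2011 + P) = (P**2 + 1441*P) + 2*P/(-2011 + P) = P**2 + 1441*P + 2*P/(-2011 + P))
1/W(U(34)) = 1/(9*(-2897849 + 9**2 - 570*9)/(-2011 + 9)) = 1/(9*(-2897849 + 81 - 5130)/(-2002)) = 1/(9*(-1/2002)*(-2902898)) = 1/(13063041/1001) = 1001/13063041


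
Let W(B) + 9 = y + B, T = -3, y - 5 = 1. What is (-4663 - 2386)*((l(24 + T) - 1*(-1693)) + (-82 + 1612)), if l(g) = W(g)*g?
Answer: -25383449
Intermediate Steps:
y = 6 (y = 5 + 1 = 6)
W(B) = -3 + B (W(B) = -9 + (6 + B) = -3 + B)
l(g) = g*(-3 + g) (l(g) = (-3 + g)*g = g*(-3 + g))
(-4663 - 2386)*((l(24 + T) - 1*(-1693)) + (-82 + 1612)) = (-4663 - 2386)*(((24 - 3)*(-3 + (24 - 3)) - 1*(-1693)) + (-82 + 1612)) = -7049*((21*(-3 + 21) + 1693) + 1530) = -7049*((21*18 + 1693) + 1530) = -7049*((378 + 1693) + 1530) = -7049*(2071 + 1530) = -7049*3601 = -25383449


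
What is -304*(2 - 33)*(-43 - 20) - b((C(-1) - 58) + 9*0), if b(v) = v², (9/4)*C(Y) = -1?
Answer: -48367348/81 ≈ -5.9713e+5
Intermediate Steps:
C(Y) = -4/9 (C(Y) = (4/9)*(-1) = -4/9)
-304*(2 - 33)*(-43 - 20) - b((C(-1) - 58) + 9*0) = -304*(2 - 33)*(-43 - 20) - ((-4/9 - 58) + 9*0)² = -(-9424)*(-63) - (-526/9 + 0)² = -304*1953 - (-526/9)² = -593712 - 1*276676/81 = -593712 - 276676/81 = -48367348/81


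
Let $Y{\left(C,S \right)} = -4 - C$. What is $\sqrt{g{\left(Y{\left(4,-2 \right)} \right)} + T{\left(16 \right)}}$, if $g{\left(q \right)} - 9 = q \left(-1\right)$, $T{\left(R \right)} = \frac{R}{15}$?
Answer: $\frac{\sqrt{4065}}{15} \approx 4.2505$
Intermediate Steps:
$T{\left(R \right)} = \frac{R}{15}$ ($T{\left(R \right)} = R \frac{1}{15} = \frac{R}{15}$)
$g{\left(q \right)} = 9 - q$ ($g{\left(q \right)} = 9 + q \left(-1\right) = 9 - q$)
$\sqrt{g{\left(Y{\left(4,-2 \right)} \right)} + T{\left(16 \right)}} = \sqrt{\left(9 - \left(-4 - 4\right)\right) + \frac{1}{15} \cdot 16} = \sqrt{\left(9 - \left(-4 - 4\right)\right) + \frac{16}{15}} = \sqrt{\left(9 - -8\right) + \frac{16}{15}} = \sqrt{\left(9 + 8\right) + \frac{16}{15}} = \sqrt{17 + \frac{16}{15}} = \sqrt{\frac{271}{15}} = \frac{\sqrt{4065}}{15}$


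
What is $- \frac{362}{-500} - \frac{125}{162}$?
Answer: $- \frac{482}{10125} \approx -0.047605$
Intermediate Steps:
$- \frac{362}{-500} - \frac{125}{162} = \left(-362\right) \left(- \frac{1}{500}\right) - \frac{125}{162} = \frac{181}{250} - \frac{125}{162} = - \frac{482}{10125}$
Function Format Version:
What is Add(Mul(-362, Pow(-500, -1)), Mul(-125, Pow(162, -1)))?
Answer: Rational(-482, 10125) ≈ -0.047605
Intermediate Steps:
Add(Mul(-362, Pow(-500, -1)), Mul(-125, Pow(162, -1))) = Add(Mul(-362, Rational(-1, 500)), Mul(-125, Rational(1, 162))) = Add(Rational(181, 250), Rational(-125, 162)) = Rational(-482, 10125)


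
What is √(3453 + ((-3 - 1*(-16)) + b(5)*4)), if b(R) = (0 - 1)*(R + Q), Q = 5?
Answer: √3426 ≈ 58.532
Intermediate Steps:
b(R) = -5 - R (b(R) = (0 - 1)*(R + 5) = -(5 + R) = -5 - R)
√(3453 + ((-3 - 1*(-16)) + b(5)*4)) = √(3453 + ((-3 - 1*(-16)) + (-5 - 1*5)*4)) = √(3453 + ((-3 + 16) + (-5 - 5)*4)) = √(3453 + (13 - 10*4)) = √(3453 + (13 - 40)) = √(3453 - 27) = √3426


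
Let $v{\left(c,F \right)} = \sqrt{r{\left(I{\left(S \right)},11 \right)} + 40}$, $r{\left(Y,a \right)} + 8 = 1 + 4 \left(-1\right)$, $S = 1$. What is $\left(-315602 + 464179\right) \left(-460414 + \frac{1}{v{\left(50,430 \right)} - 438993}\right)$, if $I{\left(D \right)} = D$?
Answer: $- \frac{1014079361398094207117}{14824219540} - \frac{11429 \sqrt{29}}{14824219540} \approx -6.8407 \cdot 10^{10}$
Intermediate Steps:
$r{\left(Y,a \right)} = -11$ ($r{\left(Y,a \right)} = -8 + \left(1 + 4 \left(-1\right)\right) = -8 + \left(1 - 4\right) = -8 - 3 = -11$)
$v{\left(c,F \right)} = \sqrt{29}$ ($v{\left(c,F \right)} = \sqrt{-11 + 40} = \sqrt{29}$)
$\left(-315602 + 464179\right) \left(-460414 + \frac{1}{v{\left(50,430 \right)} - 438993}\right) = \left(-315602 + 464179\right) \left(-460414 + \frac{1}{\sqrt{29} - 438993}\right) = 148577 \left(-460414 + \frac{1}{-438993 + \sqrt{29}}\right) = -68406930878 + \frac{148577}{-438993 + \sqrt{29}}$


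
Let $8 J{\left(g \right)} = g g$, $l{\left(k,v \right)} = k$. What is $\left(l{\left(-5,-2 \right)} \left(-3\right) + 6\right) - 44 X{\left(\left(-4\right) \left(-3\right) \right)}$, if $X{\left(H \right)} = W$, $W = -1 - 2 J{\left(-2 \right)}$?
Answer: $109$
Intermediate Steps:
$J{\left(g \right)} = \frac{g^{2}}{8}$ ($J{\left(g \right)} = \frac{g g}{8} = \frac{g^{2}}{8}$)
$W = -2$ ($W = -1 - 2 \frac{\left(-2\right)^{2}}{8} = -1 - 2 \cdot \frac{1}{8} \cdot 4 = -1 - 2 \cdot \frac{1}{2} = -1 - 1 = -2$)
$X{\left(H \right)} = -2$
$\left(l{\left(-5,-2 \right)} \left(-3\right) + 6\right) - 44 X{\left(\left(-4\right) \left(-3\right) \right)} = \left(\left(-5\right) \left(-3\right) + 6\right) - -88 = \left(15 + 6\right) + 88 = 21 + 88 = 109$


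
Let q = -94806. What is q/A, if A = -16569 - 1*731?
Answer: 47403/8650 ≈ 5.4801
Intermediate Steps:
A = -17300 (A = -16569 - 731 = -17300)
q/A = -94806/(-17300) = -94806*(-1/17300) = 47403/8650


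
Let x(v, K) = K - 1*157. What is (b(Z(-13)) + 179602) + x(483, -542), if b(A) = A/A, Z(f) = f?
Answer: 178904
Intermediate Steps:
x(v, K) = -157 + K (x(v, K) = K - 157 = -157 + K)
b(A) = 1
(b(Z(-13)) + 179602) + x(483, -542) = (1 + 179602) + (-157 - 542) = 179603 - 699 = 178904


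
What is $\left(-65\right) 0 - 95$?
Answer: $-95$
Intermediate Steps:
$\left(-65\right) 0 - 95 = 0 - 95 = -95$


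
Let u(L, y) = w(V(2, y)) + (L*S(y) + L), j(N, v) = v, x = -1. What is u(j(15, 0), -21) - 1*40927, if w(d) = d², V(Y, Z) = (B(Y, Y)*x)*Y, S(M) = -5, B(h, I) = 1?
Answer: -40923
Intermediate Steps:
V(Y, Z) = -Y (V(Y, Z) = (1*(-1))*Y = -Y)
u(L, y) = 4 - 4*L (u(L, y) = (-1*2)² + (L*(-5) + L) = (-2)² + (-5*L + L) = 4 - 4*L)
u(j(15, 0), -21) - 1*40927 = (4 - 4*0) - 1*40927 = (4 + 0) - 40927 = 4 - 40927 = -40923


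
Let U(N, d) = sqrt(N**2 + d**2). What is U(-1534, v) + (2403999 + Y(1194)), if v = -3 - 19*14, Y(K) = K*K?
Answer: 3829635 + sqrt(2425517) ≈ 3.8312e+6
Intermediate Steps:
Y(K) = K**2
v = -269 (v = -3 - 266 = -269)
U(-1534, v) + (2403999 + Y(1194)) = sqrt((-1534)**2 + (-269)**2) + (2403999 + 1194**2) = sqrt(2353156 + 72361) + (2403999 + 1425636) = sqrt(2425517) + 3829635 = 3829635 + sqrt(2425517)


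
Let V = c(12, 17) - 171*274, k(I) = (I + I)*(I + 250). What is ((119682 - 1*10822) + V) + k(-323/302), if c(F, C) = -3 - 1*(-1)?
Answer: 2803224237/45602 ≈ 61472.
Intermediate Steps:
c(F, C) = -2 (c(F, C) = -3 + 1 = -2)
k(I) = 2*I*(250 + I) (k(I) = (2*I)*(250 + I) = 2*I*(250 + I))
V = -46856 (V = -2 - 171*274 = -2 - 46854 = -46856)
((119682 - 1*10822) + V) + k(-323/302) = ((119682 - 1*10822) - 46856) + 2*(-323/302)*(250 - 323/302) = ((119682 - 10822) - 46856) + 2*(-323*1/302)*(250 - 323*1/302) = (108860 - 46856) + 2*(-323/302)*(250 - 323/302) = 62004 + 2*(-323/302)*(75177/302) = 62004 - 24282171/45602 = 2803224237/45602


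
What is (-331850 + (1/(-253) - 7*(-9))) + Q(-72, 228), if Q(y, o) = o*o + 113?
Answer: -70761571/253 ≈ -2.7969e+5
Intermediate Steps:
Q(y, o) = 113 + o² (Q(y, o) = o² + 113 = 113 + o²)
(-331850 + (1/(-253) - 7*(-9))) + Q(-72, 228) = (-331850 + (1/(-253) - 7*(-9))) + (113 + 228²) = (-331850 + (-1/253 + 63)) + (113 + 51984) = (-331850 + 15938/253) + 52097 = -83942112/253 + 52097 = -70761571/253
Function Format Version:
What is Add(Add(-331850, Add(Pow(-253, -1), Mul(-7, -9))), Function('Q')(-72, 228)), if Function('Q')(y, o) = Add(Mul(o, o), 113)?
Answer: Rational(-70761571, 253) ≈ -2.7969e+5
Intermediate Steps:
Function('Q')(y, o) = Add(113, Pow(o, 2)) (Function('Q')(y, o) = Add(Pow(o, 2), 113) = Add(113, Pow(o, 2)))
Add(Add(-331850, Add(Pow(-253, -1), Mul(-7, -9))), Function('Q')(-72, 228)) = Add(Add(-331850, Add(Pow(-253, -1), Mul(-7, -9))), Add(113, Pow(228, 2))) = Add(Add(-331850, Add(Rational(-1, 253), 63)), Add(113, 51984)) = Add(Add(-331850, Rational(15938, 253)), 52097) = Add(Rational(-83942112, 253), 52097) = Rational(-70761571, 253)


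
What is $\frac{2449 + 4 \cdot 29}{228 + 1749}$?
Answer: $\frac{855}{659} \approx 1.2974$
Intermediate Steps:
$\frac{2449 + 4 \cdot 29}{228 + 1749} = \frac{2449 + 116}{1977} = 2565 \cdot \frac{1}{1977} = \frac{855}{659}$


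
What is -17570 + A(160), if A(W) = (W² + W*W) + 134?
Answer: 33764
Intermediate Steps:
A(W) = 134 + 2*W² (A(W) = (W² + W²) + 134 = 2*W² + 134 = 134 + 2*W²)
-17570 + A(160) = -17570 + (134 + 2*160²) = -17570 + (134 + 2*25600) = -17570 + (134 + 51200) = -17570 + 51334 = 33764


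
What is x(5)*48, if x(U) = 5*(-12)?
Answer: -2880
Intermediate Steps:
x(U) = -60
x(5)*48 = -60*48 = -2880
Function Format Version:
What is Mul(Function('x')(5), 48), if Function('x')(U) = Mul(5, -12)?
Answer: -2880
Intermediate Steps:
Function('x')(U) = -60
Mul(Function('x')(5), 48) = Mul(-60, 48) = -2880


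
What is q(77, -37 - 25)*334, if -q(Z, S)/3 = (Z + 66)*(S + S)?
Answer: 17767464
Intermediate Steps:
q(Z, S) = -6*S*(66 + Z) (q(Z, S) = -3*(Z + 66)*(S + S) = -3*(66 + Z)*2*S = -6*S*(66 + Z))
q(77, -37 - 25)*334 = -6*(-37 - 25)*(66 + 77)*334 = -6*(-62)*143*334 = 53196*334 = 17767464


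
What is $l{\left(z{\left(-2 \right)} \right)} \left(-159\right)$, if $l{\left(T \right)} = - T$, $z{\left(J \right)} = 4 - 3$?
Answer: $159$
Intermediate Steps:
$z{\left(J \right)} = 1$ ($z{\left(J \right)} = 4 - 3 = 1$)
$l{\left(z{\left(-2 \right)} \right)} \left(-159\right) = \left(-1\right) 1 \left(-159\right) = \left(-1\right) \left(-159\right) = 159$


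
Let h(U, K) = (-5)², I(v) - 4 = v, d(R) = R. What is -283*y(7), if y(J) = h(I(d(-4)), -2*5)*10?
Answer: -70750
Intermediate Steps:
I(v) = 4 + v
h(U, K) = 25
y(J) = 250 (y(J) = 25*10 = 250)
-283*y(7) = -283*250 = -70750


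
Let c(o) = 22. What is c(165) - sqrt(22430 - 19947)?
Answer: 22 - sqrt(2483) ≈ -27.830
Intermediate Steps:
c(165) - sqrt(22430 - 19947) = 22 - sqrt(22430 - 19947) = 22 - sqrt(2483)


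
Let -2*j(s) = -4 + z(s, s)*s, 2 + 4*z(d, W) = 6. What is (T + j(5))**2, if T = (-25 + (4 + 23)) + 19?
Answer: 1681/4 ≈ 420.25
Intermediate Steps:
z(d, W) = 1 (z(d, W) = -1/2 + (1/4)*6 = -1/2 + 3/2 = 1)
T = 21 (T = (-25 + 27) + 19 = 2 + 19 = 21)
j(s) = 2 - s/2 (j(s) = -(-4 + 1*s)/2 = -(-4 + s)/2 = 2 - s/2)
(T + j(5))**2 = (21 + (2 - 1/2*5))**2 = (21 + (2 - 5/2))**2 = (21 - 1/2)**2 = (41/2)**2 = 1681/4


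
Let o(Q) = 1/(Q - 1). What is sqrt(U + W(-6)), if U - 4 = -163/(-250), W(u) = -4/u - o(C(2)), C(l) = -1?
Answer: sqrt(32730)/75 ≈ 2.4122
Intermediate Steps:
o(Q) = 1/(-1 + Q)
W(u) = 1/2 - 4/u (W(u) = -4/u - 1/(-1 - 1) = -4/u - 1/(-2) = -4/u - 1*(-1/2) = -4/u + 1/2 = 1/2 - 4/u)
U = 1163/250 (U = 4 - 163/(-250) = 4 - 163*(-1/250) = 4 + 163/250 = 1163/250 ≈ 4.6520)
sqrt(U + W(-6)) = sqrt(1163/250 + (1/2)*(-8 - 6)/(-6)) = sqrt(1163/250 + (1/2)*(-1/6)*(-14)) = sqrt(1163/250 + 7/6) = sqrt(2182/375) = sqrt(32730)/75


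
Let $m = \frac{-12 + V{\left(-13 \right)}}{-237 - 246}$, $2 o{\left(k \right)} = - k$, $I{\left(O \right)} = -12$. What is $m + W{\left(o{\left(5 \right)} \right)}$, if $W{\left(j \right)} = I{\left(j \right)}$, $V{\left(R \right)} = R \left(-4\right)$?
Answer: $- \frac{5836}{483} \approx -12.083$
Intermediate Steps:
$V{\left(R \right)} = - 4 R$
$o{\left(k \right)} = - \frac{k}{2}$ ($o{\left(k \right)} = \frac{\left(-1\right) k}{2} = - \frac{k}{2}$)
$W{\left(j \right)} = -12$
$m = - \frac{40}{483}$ ($m = \frac{-12 - -52}{-237 - 246} = \frac{-12 + 52}{-483} = \left(- \frac{1}{483}\right) 40 = - \frac{40}{483} \approx -0.082816$)
$m + W{\left(o{\left(5 \right)} \right)} = - \frac{40}{483} - 12 = - \frac{5836}{483}$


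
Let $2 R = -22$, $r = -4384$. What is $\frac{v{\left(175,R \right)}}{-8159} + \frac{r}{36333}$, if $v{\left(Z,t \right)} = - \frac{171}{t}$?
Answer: $- \frac{3303079}{26949177} \approx -0.12257$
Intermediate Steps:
$R = -11$ ($R = \frac{1}{2} \left(-22\right) = -11$)
$\frac{v{\left(175,R \right)}}{-8159} + \frac{r}{36333} = \frac{\left(-171\right) \frac{1}{-11}}{-8159} - \frac{4384}{36333} = \left(-171\right) \left(- \frac{1}{11}\right) \left(- \frac{1}{8159}\right) - \frac{4384}{36333} = \frac{171}{11} \left(- \frac{1}{8159}\right) - \frac{4384}{36333} = - \frac{171}{89749} - \frac{4384}{36333} = - \frac{3303079}{26949177}$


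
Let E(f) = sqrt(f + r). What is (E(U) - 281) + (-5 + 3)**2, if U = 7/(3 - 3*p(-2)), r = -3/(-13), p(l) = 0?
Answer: -277 + 10*sqrt(39)/39 ≈ -275.40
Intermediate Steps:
r = 3/13 (r = -3*(-1/13) = 3/13 ≈ 0.23077)
U = 7/3 (U = 7/(3 - 3*0) = 7/(3 + 0) = 7/3 ≈ 2.3333)
E(f) = sqrt(3/13 + f) (E(f) = sqrt(f + 3/13) = sqrt(3/13 + f))
(E(U) - 281) + (-5 + 3)**2 = (sqrt(39 + 169*(7/3))/13 - 281) + (-5 + 3)**2 = (sqrt(39 + 1183/3)/13 - 281) + (-2)**2 = (sqrt(1300/3)/13 - 281) + 4 = ((10*sqrt(39)/3)/13 - 281) + 4 = (10*sqrt(39)/39 - 281) + 4 = (-281 + 10*sqrt(39)/39) + 4 = -277 + 10*sqrt(39)/39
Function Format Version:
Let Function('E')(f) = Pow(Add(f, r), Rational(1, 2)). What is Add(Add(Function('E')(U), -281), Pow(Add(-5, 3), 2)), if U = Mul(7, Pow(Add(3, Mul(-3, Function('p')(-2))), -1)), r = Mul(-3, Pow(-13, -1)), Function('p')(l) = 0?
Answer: Add(-277, Mul(Rational(10, 39), Pow(39, Rational(1, 2)))) ≈ -275.40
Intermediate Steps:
r = Rational(3, 13) (r = Mul(-3, Rational(-1, 13)) = Rational(3, 13) ≈ 0.23077)
U = Rational(7, 3) (U = Mul(7, Pow(Add(3, Mul(-3, 0)), -1)) = Mul(7, Pow(Add(3, 0), -1)) = Mul(7, Pow(3, -1)) = Mul(7, Rational(1, 3)) = Rational(7, 3) ≈ 2.3333)
Function('E')(f) = Pow(Add(Rational(3, 13), f), Rational(1, 2)) (Function('E')(f) = Pow(Add(f, Rational(3, 13)), Rational(1, 2)) = Pow(Add(Rational(3, 13), f), Rational(1, 2)))
Add(Add(Function('E')(U), -281), Pow(Add(-5, 3), 2)) = Add(Add(Mul(Rational(1, 13), Pow(Add(39, Mul(169, Rational(7, 3))), Rational(1, 2))), -281), Pow(Add(-5, 3), 2)) = Add(Add(Mul(Rational(1, 13), Pow(Add(39, Rational(1183, 3)), Rational(1, 2))), -281), Pow(-2, 2)) = Add(Add(Mul(Rational(1, 13), Pow(Rational(1300, 3), Rational(1, 2))), -281), 4) = Add(Add(Mul(Rational(1, 13), Mul(Rational(10, 3), Pow(39, Rational(1, 2)))), -281), 4) = Add(Add(Mul(Rational(10, 39), Pow(39, Rational(1, 2))), -281), 4) = Add(Add(-281, Mul(Rational(10, 39), Pow(39, Rational(1, 2)))), 4) = Add(-277, Mul(Rational(10, 39), Pow(39, Rational(1, 2))))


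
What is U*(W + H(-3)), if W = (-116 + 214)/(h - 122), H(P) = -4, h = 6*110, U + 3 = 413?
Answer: -421070/269 ≈ -1565.3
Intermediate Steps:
U = 410 (U = -3 + 413 = 410)
h = 660
W = 49/269 (W = (-116 + 214)/(660 - 122) = 98/538 = 98*(1/538) = 49/269 ≈ 0.18216)
U*(W + H(-3)) = 410*(49/269 - 4) = 410*(-1027/269) = -421070/269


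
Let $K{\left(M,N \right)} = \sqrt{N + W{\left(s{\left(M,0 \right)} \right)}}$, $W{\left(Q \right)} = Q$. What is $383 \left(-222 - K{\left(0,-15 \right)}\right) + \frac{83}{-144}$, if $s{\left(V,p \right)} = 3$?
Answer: $- \frac{12243827}{144} - 766 i \sqrt{3} \approx -85027.0 - 1326.8 i$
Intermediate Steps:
$K{\left(M,N \right)} = \sqrt{3 + N}$ ($K{\left(M,N \right)} = \sqrt{N + 3} = \sqrt{3 + N}$)
$383 \left(-222 - K{\left(0,-15 \right)}\right) + \frac{83}{-144} = 383 \left(-222 - \sqrt{3 - 15}\right) + \frac{83}{-144} = 383 \left(-222 - \sqrt{-12}\right) + 83 \left(- \frac{1}{144}\right) = 383 \left(-222 - 2 i \sqrt{3}\right) - \frac{83}{144} = \left(-85026 - 766 i \sqrt{3}\right) - \frac{83}{144} = - \frac{12243827}{144} - 766 i \sqrt{3}$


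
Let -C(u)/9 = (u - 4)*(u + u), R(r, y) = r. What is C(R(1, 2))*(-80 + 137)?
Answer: 3078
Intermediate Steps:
C(u) = -18*u*(-4 + u) (C(u) = -9*(u - 4)*(u + u) = -9*(-4 + u)*2*u = -18*u*(-4 + u))
C(R(1, 2))*(-80 + 137) = (18*1*(4 - 1*1))*(-80 + 137) = (18*1*(4 - 1))*57 = (18*1*3)*57 = 54*57 = 3078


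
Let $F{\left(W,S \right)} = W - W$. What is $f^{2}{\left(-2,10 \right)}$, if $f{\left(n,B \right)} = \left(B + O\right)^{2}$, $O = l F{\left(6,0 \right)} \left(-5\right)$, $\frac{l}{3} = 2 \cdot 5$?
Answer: $10000$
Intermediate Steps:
$l = 30$ ($l = 3 \cdot 2 \cdot 5 = 3 \cdot 10 = 30$)
$F{\left(W,S \right)} = 0$
$O = 0$ ($O = 30 \cdot 0 \left(-5\right) = 0 \left(-5\right) = 0$)
$f{\left(n,B \right)} = B^{2}$ ($f{\left(n,B \right)} = \left(B + 0\right)^{2} = B^{2}$)
$f^{2}{\left(-2,10 \right)} = \left(10^{2}\right)^{2} = 100^{2} = 10000$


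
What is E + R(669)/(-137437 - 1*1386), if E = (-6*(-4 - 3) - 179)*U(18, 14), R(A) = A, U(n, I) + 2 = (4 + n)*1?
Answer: -380375689/138823 ≈ -2740.0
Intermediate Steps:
U(n, I) = 2 + n (U(n, I) = -2 + (4 + n)*1 = -2 + (4 + n) = 2 + n)
E = -2740 (E = (-6*(-4 - 3) - 179)*(2 + 18) = (-6*(-7) - 179)*20 = (42 - 179)*20 = -137*20 = -2740)
E + R(669)/(-137437 - 1*1386) = -2740 + 669/(-137437 - 1*1386) = -2740 + 669/(-137437 - 1386) = -2740 + 669/(-138823) = -2740 + 669*(-1/138823) = -2740 - 669/138823 = -380375689/138823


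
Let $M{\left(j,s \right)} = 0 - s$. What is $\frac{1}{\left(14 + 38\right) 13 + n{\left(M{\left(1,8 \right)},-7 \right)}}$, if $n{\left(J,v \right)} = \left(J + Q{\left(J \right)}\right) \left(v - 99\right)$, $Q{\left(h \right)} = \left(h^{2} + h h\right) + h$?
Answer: $- \frac{1}{11196} \approx -8.9318 \cdot 10^{-5}$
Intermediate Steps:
$M{\left(j,s \right)} = - s$
$Q{\left(h \right)} = h + 2 h^{2}$ ($Q{\left(h \right)} = \left(h^{2} + h^{2}\right) + h = 2 h^{2} + h = h + 2 h^{2}$)
$n{\left(J,v \right)} = \left(-99 + v\right) \left(J + J \left(1 + 2 J\right)\right)$ ($n{\left(J,v \right)} = \left(J + J \left(1 + 2 J\right)\right) \left(v - 99\right) = \left(J + J \left(1 + 2 J\right)\right) \left(-99 + v\right) = \left(-99 + v\right) \left(J + J \left(1 + 2 J\right)\right)$)
$\frac{1}{\left(14 + 38\right) 13 + n{\left(M{\left(1,8 \right)},-7 \right)}} = \frac{1}{\left(14 + 38\right) 13 + 2 \left(\left(-1\right) 8\right) \left(-99 - 7 - 99 \left(\left(-1\right) 8\right) + \left(-1\right) 8 \left(-7\right)\right)} = \frac{1}{52 \cdot 13 + 2 \left(-8\right) \left(-99 - 7 - -792 - -56\right)} = \frac{1}{676 + 2 \left(-8\right) \left(-99 - 7 + 792 + 56\right)} = \frac{1}{676 + 2 \left(-8\right) 742} = \frac{1}{676 - 11872} = \frac{1}{-11196} = - \frac{1}{11196}$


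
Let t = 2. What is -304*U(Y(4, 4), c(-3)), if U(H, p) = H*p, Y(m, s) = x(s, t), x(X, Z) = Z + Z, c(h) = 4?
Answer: -4864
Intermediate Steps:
x(X, Z) = 2*Z
Y(m, s) = 4 (Y(m, s) = 2*2 = 4)
-304*U(Y(4, 4), c(-3)) = -1216*4 = -304*16 = -4864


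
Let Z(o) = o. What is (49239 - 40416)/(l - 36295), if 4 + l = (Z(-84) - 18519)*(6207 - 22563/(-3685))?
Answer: -32512755/426056106689 ≈ -7.6311e-5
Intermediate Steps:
l = -425922359614/3685 (l = -4 + (-84 - 18519)*(6207 - 22563/(-3685)) = -4 - 18603*(6207 - 22563*(-1)/3685) = -4 - 18603*(6207 - 1*(-22563/3685)) = -4 - 18603*(6207 + 22563/3685) = -4 - 18603*22895358/3685 = -4 - 425922344874/3685 = -425922359614/3685 ≈ -1.1558e+8)
(49239 - 40416)/(l - 36295) = (49239 - 40416)/(-425922359614/3685 - 36295) = 8823/(-426056106689/3685) = 8823*(-3685/426056106689) = -32512755/426056106689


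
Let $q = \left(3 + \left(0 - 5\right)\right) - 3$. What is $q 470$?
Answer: $-2350$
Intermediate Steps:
$q = -5$ ($q = \left(3 - 5\right) - 3 = -2 - 3 = -5$)
$q 470 = \left(-5\right) 470 = -2350$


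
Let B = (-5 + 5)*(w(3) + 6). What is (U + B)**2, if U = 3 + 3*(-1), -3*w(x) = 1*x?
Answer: 0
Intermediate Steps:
w(x) = -x/3
U = 0 (U = 3 - 3 = 0)
B = 0 (B = (-5 + 5)*(-1/3*3 + 6) = 0*(-1 + 6) = 0*5 = 0)
(U + B)**2 = (0 + 0)**2 = 0**2 = 0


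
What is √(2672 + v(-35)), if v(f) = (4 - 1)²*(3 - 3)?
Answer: 4*√167 ≈ 51.691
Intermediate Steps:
v(f) = 0 (v(f) = 3²*0 = 9*0 = 0)
√(2672 + v(-35)) = √(2672 + 0) = √2672 = 4*√167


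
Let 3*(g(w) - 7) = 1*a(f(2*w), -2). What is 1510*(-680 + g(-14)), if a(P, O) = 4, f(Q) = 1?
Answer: -3042650/3 ≈ -1.0142e+6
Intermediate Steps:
g(w) = 25/3 (g(w) = 7 + (1*4)/3 = 7 + (⅓)*4 = 7 + 4/3 = 25/3)
1510*(-680 + g(-14)) = 1510*(-680 + 25/3) = 1510*(-2015/3) = -3042650/3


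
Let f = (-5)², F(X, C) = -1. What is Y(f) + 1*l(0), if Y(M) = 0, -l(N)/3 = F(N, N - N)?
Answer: 3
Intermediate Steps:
f = 25
l(N) = 3 (l(N) = -3*(-1) = 3)
Y(f) + 1*l(0) = 0 + 1*3 = 0 + 3 = 3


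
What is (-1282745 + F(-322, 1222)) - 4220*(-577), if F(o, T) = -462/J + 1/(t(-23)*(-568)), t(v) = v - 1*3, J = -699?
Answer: 3964640746585/3440944 ≈ 1.1522e+6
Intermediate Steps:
t(v) = -3 + v (t(v) = v - 3 = -3 + v)
F(o, T) = 2274505/3440944 (F(o, T) = -462/(-699) + 1/(-3 - 23*(-568)) = -462*(-1/699) - 1/568/(-26) = 154/233 - 1/26*(-1/568) = 154/233 + 1/14768 = 2274505/3440944)
(-1282745 + F(-322, 1222)) - 4220*(-577) = (-1282745 + 2274505/3440944) - 4220*(-577) = -4413851436775/3440944 - 1*(-2434940) = -4413851436775/3440944 + 2434940 = 3964640746585/3440944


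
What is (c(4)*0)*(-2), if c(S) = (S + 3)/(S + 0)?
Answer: 0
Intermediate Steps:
c(S) = (3 + S)/S
(c(4)*0)*(-2) = (((3 + 4)/4)*0)*(-2) = (((¼)*7)*0)*(-2) = ((7/4)*0)*(-2) = 0*(-2) = 0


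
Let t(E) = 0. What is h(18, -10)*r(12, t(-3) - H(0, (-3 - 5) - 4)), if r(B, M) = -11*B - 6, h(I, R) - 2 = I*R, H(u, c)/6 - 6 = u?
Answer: 24564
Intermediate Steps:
H(u, c) = 36 + 6*u
h(I, R) = 2 + I*R
r(B, M) = -6 - 11*B
h(18, -10)*r(12, t(-3) - H(0, (-3 - 5) - 4)) = (2 + 18*(-10))*(-6 - 11*12) = (2 - 180)*(-6 - 132) = -178*(-138) = 24564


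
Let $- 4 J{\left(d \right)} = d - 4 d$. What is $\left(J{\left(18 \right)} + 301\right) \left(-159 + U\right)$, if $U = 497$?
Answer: $106301$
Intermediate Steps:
$J{\left(d \right)} = \frac{3 d}{4}$ ($J{\left(d \right)} = - \frac{d - 4 d}{4} = - \frac{\left(-3\right) d}{4} = \frac{3 d}{4}$)
$\left(J{\left(18 \right)} + 301\right) \left(-159 + U\right) = \left(\frac{3}{4} \cdot 18 + 301\right) \left(-159 + 497\right) = \left(\frac{27}{2} + 301\right) 338 = \frac{629}{2} \cdot 338 = 106301$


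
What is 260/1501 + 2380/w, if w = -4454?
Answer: -71010/196631 ≈ -0.36113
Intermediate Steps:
260/1501 + 2380/w = 260/1501 + 2380/(-4454) = 260*(1/1501) + 2380*(-1/4454) = 260/1501 - 70/131 = -71010/196631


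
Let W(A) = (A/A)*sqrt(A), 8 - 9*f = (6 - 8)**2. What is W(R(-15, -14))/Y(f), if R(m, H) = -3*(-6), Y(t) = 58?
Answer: 3*sqrt(2)/58 ≈ 0.073149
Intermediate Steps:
f = 4/9 (f = 8/9 - (6 - 8)**2/9 = 8/9 - 1/9*(-2)**2 = 8/9 - 1/9*4 = 8/9 - 4/9 = 4/9 ≈ 0.44444)
R(m, H) = 18
W(A) = sqrt(A) (W(A) = 1*sqrt(A) = sqrt(A))
W(R(-15, -14))/Y(f) = sqrt(18)/58 = (3*sqrt(2))*(1/58) = 3*sqrt(2)/58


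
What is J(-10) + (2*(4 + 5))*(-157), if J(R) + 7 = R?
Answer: -2843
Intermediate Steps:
J(R) = -7 + R
J(-10) + (2*(4 + 5))*(-157) = (-7 - 10) + (2*(4 + 5))*(-157) = -17 + (2*9)*(-157) = -17 + 18*(-157) = -17 - 2826 = -2843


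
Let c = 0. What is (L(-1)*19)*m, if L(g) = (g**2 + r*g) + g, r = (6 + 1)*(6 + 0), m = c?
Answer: 0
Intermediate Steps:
m = 0
r = 42 (r = 7*6 = 42)
L(g) = g**2 + 43*g (L(g) = (g**2 + 42*g) + g = g**2 + 43*g)
(L(-1)*19)*m = (-(43 - 1)*19)*0 = (-1*42*19)*0 = -42*19*0 = -798*0 = 0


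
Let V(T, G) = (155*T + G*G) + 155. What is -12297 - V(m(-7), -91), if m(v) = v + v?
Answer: -18563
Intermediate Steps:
m(v) = 2*v
V(T, G) = 155 + G² + 155*T (V(T, G) = (155*T + G²) + 155 = (G² + 155*T) + 155 = 155 + G² + 155*T)
-12297 - V(m(-7), -91) = -12297 - (155 + (-91)² + 155*(2*(-7))) = -12297 - (155 + 8281 + 155*(-14)) = -12297 - (155 + 8281 - 2170) = -12297 - 1*6266 = -12297 - 6266 = -18563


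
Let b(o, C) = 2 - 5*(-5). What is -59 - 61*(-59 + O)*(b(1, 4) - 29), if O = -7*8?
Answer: -14089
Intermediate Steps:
b(o, C) = 27 (b(o, C) = 2 + 25 = 27)
O = -56
-59 - 61*(-59 + O)*(b(1, 4) - 29) = -59 - 61*(-59 - 56)*(27 - 29) = -59 - (-7015)*(-2) = -59 - 61*230 = -59 - 14030 = -14089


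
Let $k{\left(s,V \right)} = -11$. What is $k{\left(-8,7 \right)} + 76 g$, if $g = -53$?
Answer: $-4039$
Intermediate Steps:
$k{\left(-8,7 \right)} + 76 g = -11 + 76 \left(-53\right) = -11 - 4028 = -4039$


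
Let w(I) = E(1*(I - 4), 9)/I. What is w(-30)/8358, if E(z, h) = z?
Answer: 17/125370 ≈ 0.00013560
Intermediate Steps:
w(I) = (-4 + I)/I (w(I) = (1*(I - 4))/I = (1*(-4 + I))/I = (-4 + I)/I)
w(-30)/8358 = ((-4 - 30)/(-30))/8358 = -1/30*(-34)*(1/8358) = (17/15)*(1/8358) = 17/125370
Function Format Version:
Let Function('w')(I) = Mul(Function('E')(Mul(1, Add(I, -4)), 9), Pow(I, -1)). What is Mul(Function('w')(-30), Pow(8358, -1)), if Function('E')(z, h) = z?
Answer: Rational(17, 125370) ≈ 0.00013560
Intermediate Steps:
Function('w')(I) = Mul(Pow(I, -1), Add(-4, I)) (Function('w')(I) = Mul(Mul(1, Add(I, -4)), Pow(I, -1)) = Mul(Mul(1, Add(-4, I)), Pow(I, -1)) = Mul(Add(-4, I), Pow(I, -1)) = Mul(Pow(I, -1), Add(-4, I)))
Mul(Function('w')(-30), Pow(8358, -1)) = Mul(Mul(Pow(-30, -1), Add(-4, -30)), Pow(8358, -1)) = Mul(Mul(Rational(-1, 30), -34), Rational(1, 8358)) = Mul(Rational(17, 15), Rational(1, 8358)) = Rational(17, 125370)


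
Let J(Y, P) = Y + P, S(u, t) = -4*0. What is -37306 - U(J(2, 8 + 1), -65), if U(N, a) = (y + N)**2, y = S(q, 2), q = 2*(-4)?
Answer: -37427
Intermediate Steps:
q = -8
S(u, t) = 0
y = 0
J(Y, P) = P + Y
U(N, a) = N**2 (U(N, a) = (0 + N)**2 = N**2)
-37306 - U(J(2, 8 + 1), -65) = -37306 - ((8 + 1) + 2)**2 = -37306 - (9 + 2)**2 = -37306 - 1*11**2 = -37306 - 1*121 = -37306 - 121 = -37427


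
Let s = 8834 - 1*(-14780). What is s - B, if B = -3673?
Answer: 27287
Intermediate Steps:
s = 23614 (s = 8834 + 14780 = 23614)
s - B = 23614 - 1*(-3673) = 23614 + 3673 = 27287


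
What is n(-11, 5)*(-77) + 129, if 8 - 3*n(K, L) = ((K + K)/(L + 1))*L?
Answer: -4922/9 ≈ -546.89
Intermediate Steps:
n(K, L) = 8/3 - 2*K*L/(3*(1 + L)) (n(K, L) = 8/3 - (K + K)/(L + 1)*L/3 = 8/3 - (2*K)/(1 + L)*L/3 = 8/3 - 2*K/(1 + L)*L/3 = 8/3 - 2*K*L/(3*(1 + L)))
n(-11, 5)*(-77) + 129 = (2*(4 + 4*5 - 1*(-11)*5)/(3*(1 + 5)))*(-77) + 129 = ((⅔)*(4 + 20 + 55)/6)*(-77) + 129 = ((⅔)*(⅙)*79)*(-77) + 129 = (79/9)*(-77) + 129 = -6083/9 + 129 = -4922/9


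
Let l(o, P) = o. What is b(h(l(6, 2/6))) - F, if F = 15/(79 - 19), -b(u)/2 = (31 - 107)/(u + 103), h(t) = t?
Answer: 499/436 ≈ 1.1445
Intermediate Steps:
b(u) = 152/(103 + u) (b(u) = -2*(31 - 107)/(u + 103) = -(-152)/(103 + u) = 152/(103 + u))
F = ¼ (F = 15/60 = (1/60)*15 = ¼ ≈ 0.25000)
b(h(l(6, 2/6))) - F = 152/(103 + 6) - 1*¼ = 152/109 - ¼ = 499/436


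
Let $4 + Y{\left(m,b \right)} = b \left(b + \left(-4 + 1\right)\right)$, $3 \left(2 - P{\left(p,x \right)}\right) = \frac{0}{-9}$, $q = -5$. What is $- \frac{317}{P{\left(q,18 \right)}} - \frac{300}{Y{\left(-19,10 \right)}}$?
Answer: $- \frac{3587}{22} \approx -163.05$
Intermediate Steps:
$P{\left(p,x \right)} = 2$ ($P{\left(p,x \right)} = 2 - \frac{0 \frac{1}{-9}}{3} = 2 - \frac{0 \left(- \frac{1}{9}\right)}{3} = 2 - 0 = 2 + 0 = 2$)
$Y{\left(m,b \right)} = -4 + b \left(-3 + b\right)$ ($Y{\left(m,b \right)} = -4 + b \left(b + \left(-4 + 1\right)\right) = -4 + b \left(b - 3\right) = -4 + b \left(-3 + b\right)$)
$- \frac{317}{P{\left(q,18 \right)}} - \frac{300}{Y{\left(-19,10 \right)}} = - \frac{317}{2} - \frac{300}{-4 + 10^{2} - 30} = \left(-317\right) \frac{1}{2} - \frac{300}{-4 + 100 - 30} = - \frac{317}{2} - \frac{300}{66} = - \frac{317}{2} - \frac{50}{11} = - \frac{3587}{22}$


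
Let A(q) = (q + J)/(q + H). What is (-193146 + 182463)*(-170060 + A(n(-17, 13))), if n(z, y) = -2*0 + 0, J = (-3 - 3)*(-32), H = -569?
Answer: 1033733358756/569 ≈ 1.8168e+9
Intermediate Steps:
J = 192 (J = -6*(-32) = 192)
n(z, y) = 0 (n(z, y) = 0 + 0 = 0)
A(q) = (192 + q)/(-569 + q) (A(q) = (q + 192)/(q - 569) = (192 + q)/(-569 + q))
(-193146 + 182463)*(-170060 + A(n(-17, 13))) = (-193146 + 182463)*(-170060 + (192 + 0)/(-569 + 0)) = -10683*(-170060 + 192/(-569)) = -10683*(-170060 - 1/569*192) = -10683*(-170060 - 192/569) = -10683*(-96764332/569) = 1033733358756/569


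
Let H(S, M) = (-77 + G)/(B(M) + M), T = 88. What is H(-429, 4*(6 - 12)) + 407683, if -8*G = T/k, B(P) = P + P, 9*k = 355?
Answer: 5210202457/12780 ≈ 4.0768e+5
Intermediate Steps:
k = 355/9 (k = (⅑)*355 = 355/9 ≈ 39.444)
B(P) = 2*P
G = -99/355 (G = -11/355/9 = -11*9/355 = -⅛*792/355 = -99/355 ≈ -0.27887)
H(S, M) = -27434/(1065*M) (H(S, M) = (-77 - 99/355)/(2*M + M) = -27434*1/(3*M)/355 = -27434/(1065*M))
H(-429, 4*(6 - 12)) + 407683 = -27434*1/(4*(6 - 12))/1065 + 407683 = -27434/(1065*(4*(-6))) + 407683 = -27434/1065/(-24) + 407683 = -27434/1065*(-1/24) + 407683 = 13717/12780 + 407683 = 5210202457/12780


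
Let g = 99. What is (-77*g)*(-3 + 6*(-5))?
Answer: 251559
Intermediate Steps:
(-77*g)*(-3 + 6*(-5)) = (-77*99)*(-3 + 6*(-5)) = -7623*(-3 - 30) = -7623*(-33) = 251559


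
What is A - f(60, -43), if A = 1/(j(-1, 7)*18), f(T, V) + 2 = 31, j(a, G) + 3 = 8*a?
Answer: -5743/198 ≈ -29.005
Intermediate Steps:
j(a, G) = -3 + 8*a
f(T, V) = 29 (f(T, V) = -2 + 31 = 29)
A = -1/198 (A = 1/((-3 + 8*(-1))*18) = 1/((-3 - 8)*18) = 1/(-11*18) = 1/(-198) = -1/198 ≈ -0.0050505)
A - f(60, -43) = -1/198 - 1*29 = -1/198 - 29 = -5743/198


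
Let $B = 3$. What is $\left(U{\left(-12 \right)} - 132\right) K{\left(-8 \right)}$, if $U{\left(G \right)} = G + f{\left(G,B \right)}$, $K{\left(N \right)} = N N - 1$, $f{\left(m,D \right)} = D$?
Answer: $-8883$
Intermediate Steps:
$K{\left(N \right)} = -1 + N^{2}$ ($K{\left(N \right)} = N^{2} - 1 = -1 + N^{2}$)
$U{\left(G \right)} = 3 + G$ ($U{\left(G \right)} = G + 3 = 3 + G$)
$\left(U{\left(-12 \right)} - 132\right) K{\left(-8 \right)} = \left(\left(3 - 12\right) - 132\right) \left(-1 + \left(-8\right)^{2}\right) = \left(-9 - 132\right) \left(-1 + 64\right) = \left(-141\right) 63 = -8883$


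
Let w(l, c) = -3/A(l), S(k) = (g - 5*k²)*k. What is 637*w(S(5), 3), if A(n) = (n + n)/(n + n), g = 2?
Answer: -1911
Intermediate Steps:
S(k) = k*(2 - 5*k²) (S(k) = (2 - 5*k²)*k = k*(2 - 5*k²))
A(n) = 1 (A(n) = (2*n)/((2*n)) = (2*n)*(1/(2*n)) = 1)
w(l, c) = -3 (w(l, c) = -3/1 = -3*1 = -3)
637*w(S(5), 3) = 637*(-3) = -1911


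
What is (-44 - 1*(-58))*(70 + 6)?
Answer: 1064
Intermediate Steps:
(-44 - 1*(-58))*(70 + 6) = (-44 + 58)*76 = 14*76 = 1064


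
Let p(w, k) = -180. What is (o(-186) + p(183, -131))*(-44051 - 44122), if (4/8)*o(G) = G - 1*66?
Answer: 60310332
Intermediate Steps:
o(G) = -132 + 2*G (o(G) = 2*(G - 1*66) = 2*(G - 66) = 2*(-66 + G) = -132 + 2*G)
(o(-186) + p(183, -131))*(-44051 - 44122) = ((-132 + 2*(-186)) - 180)*(-44051 - 44122) = ((-132 - 372) - 180)*(-88173) = (-504 - 180)*(-88173) = -684*(-88173) = 60310332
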